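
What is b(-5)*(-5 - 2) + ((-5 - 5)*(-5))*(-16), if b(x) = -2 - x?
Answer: -821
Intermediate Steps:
b(-5)*(-5 - 2) + ((-5 - 5)*(-5))*(-16) = (-2 - 1*(-5))*(-5 - 2) + ((-5 - 5)*(-5))*(-16) = (-2 + 5)*(-7) - 10*(-5)*(-16) = 3*(-7) + 50*(-16) = -21 - 800 = -821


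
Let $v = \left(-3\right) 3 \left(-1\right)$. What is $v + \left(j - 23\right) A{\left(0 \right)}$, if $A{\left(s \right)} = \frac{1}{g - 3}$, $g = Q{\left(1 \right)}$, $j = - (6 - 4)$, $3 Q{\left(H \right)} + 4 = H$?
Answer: $\frac{61}{4} \approx 15.25$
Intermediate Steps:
$Q{\left(H \right)} = - \frac{4}{3} + \frac{H}{3}$
$j = -2$ ($j = \left(-1\right) 2 = -2$)
$g = -1$ ($g = - \frac{4}{3} + \frac{1}{3} \cdot 1 = - \frac{4}{3} + \frac{1}{3} = -1$)
$v = 9$ ($v = \left(-9\right) \left(-1\right) = 9$)
$A{\left(s \right)} = - \frac{1}{4}$ ($A{\left(s \right)} = \frac{1}{-1 - 3} = \frac{1}{-4} = - \frac{1}{4}$)
$v + \left(j - 23\right) A{\left(0 \right)} = 9 + \left(-2 - 23\right) \left(- \frac{1}{4}\right) = 9 - - \frac{25}{4} = 9 + \frac{25}{4} = \frac{61}{4}$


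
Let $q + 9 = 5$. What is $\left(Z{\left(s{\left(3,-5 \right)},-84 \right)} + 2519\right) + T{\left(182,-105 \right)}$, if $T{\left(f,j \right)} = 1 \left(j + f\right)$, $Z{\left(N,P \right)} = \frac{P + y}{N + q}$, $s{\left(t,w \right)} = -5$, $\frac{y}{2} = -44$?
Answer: $\frac{23536}{9} \approx 2615.1$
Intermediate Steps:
$q = -4$ ($q = -9 + 5 = -4$)
$y = -88$ ($y = 2 \left(-44\right) = -88$)
$Z{\left(N,P \right)} = \frac{-88 + P}{-4 + N}$ ($Z{\left(N,P \right)} = \frac{P - 88}{N - 4} = \frac{-88 + P}{-4 + N}$)
$T{\left(f,j \right)} = f + j$ ($T{\left(f,j \right)} = 1 \left(f + j\right) = f + j$)
$\left(Z{\left(s{\left(3,-5 \right)},-84 \right)} + 2519\right) + T{\left(182,-105 \right)} = \left(\frac{-88 - 84}{-4 - 5} + 2519\right) + \left(182 - 105\right) = \left(\frac{1}{-9} \left(-172\right) + 2519\right) + 77 = \left(\left(- \frac{1}{9}\right) \left(-172\right) + 2519\right) + 77 = \left(\frac{172}{9} + 2519\right) + 77 = \frac{22843}{9} + 77 = \frac{23536}{9}$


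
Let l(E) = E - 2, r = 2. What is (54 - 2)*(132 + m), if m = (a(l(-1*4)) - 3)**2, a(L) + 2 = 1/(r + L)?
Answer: 33189/4 ≈ 8297.3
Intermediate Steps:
l(E) = -2 + E
a(L) = -2 + 1/(2 + L)
m = 441/16 (m = ((-3 - 2*(-2 - 1*4))/(2 + (-2 - 1*4)) - 3)**2 = ((-3 - 2*(-2 - 4))/(2 + (-2 - 4)) - 3)**2 = ((-3 - 2*(-6))/(2 - 6) - 3)**2 = ((-3 + 12)/(-4) - 3)**2 = (-1/4*9 - 3)**2 = (-9/4 - 3)**2 = (-21/4)**2 = 441/16 ≈ 27.563)
(54 - 2)*(132 + m) = (54 - 2)*(132 + 441/16) = 52*(2553/16) = 33189/4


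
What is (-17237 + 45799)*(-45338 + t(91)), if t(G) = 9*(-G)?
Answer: -1318336234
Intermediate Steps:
t(G) = -9*G
(-17237 + 45799)*(-45338 + t(91)) = (-17237 + 45799)*(-45338 - 9*91) = 28562*(-45338 - 819) = 28562*(-46157) = -1318336234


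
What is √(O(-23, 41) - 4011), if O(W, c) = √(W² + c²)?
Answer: √(-4011 + √2210) ≈ 62.96*I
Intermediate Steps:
√(O(-23, 41) - 4011) = √(√((-23)² + 41²) - 4011) = √(√(529 + 1681) - 4011) = √(√2210 - 4011) = √(-4011 + √2210)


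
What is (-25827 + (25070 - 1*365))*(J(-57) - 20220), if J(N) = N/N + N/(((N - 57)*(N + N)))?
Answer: 862057471/38 ≈ 2.2686e+7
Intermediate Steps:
J(N) = 1 + 1/(2*(-57 + N)) (J(N) = 1 + N/(((-57 + N)*(2*N))) = 1 + N/((2*N*(-57 + N))) = 1 + N*(1/(2*N*(-57 + N))) = 1 + 1/(2*(-57 + N)))
(-25827 + (25070 - 1*365))*(J(-57) - 20220) = (-25827 + (25070 - 1*365))*((-113/2 - 57)/(-57 - 57) - 20220) = (-25827 + (25070 - 365))*(-227/2/(-114) - 20220) = (-25827 + 24705)*(-1/114*(-227/2) - 20220) = -1122*(227/228 - 20220) = -1122*(-4609933/228) = 862057471/38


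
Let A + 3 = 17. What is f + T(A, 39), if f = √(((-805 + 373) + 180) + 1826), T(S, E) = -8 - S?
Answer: -22 + √1574 ≈ 17.674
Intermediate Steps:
A = 14 (A = -3 + 17 = 14)
f = √1574 (f = √((-432 + 180) + 1826) = √(-252 + 1826) = √1574 ≈ 39.674)
f + T(A, 39) = √1574 + (-8 - 1*14) = √1574 + (-8 - 14) = √1574 - 22 = -22 + √1574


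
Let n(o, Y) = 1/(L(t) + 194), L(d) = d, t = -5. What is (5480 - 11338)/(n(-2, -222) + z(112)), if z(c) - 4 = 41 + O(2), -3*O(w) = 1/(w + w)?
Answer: -4428648/33961 ≈ -130.40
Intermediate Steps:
O(w) = -1/(6*w) (O(w) = -1/(3*(w + w)) = -1/(2*w)/3 = -1/(6*w))
z(c) = 539/12 (z(c) = 4 + (41 - ⅙/2) = 4 + (41 - ⅙*½) = 4 + (41 - 1/12) = 4 + 491/12 = 539/12)
n(o, Y) = 1/189 (n(o, Y) = 1/(-5 + 194) = 1/189)
(5480 - 11338)/(n(-2, -222) + z(112)) = (5480 - 11338)/(1/189 + 539/12) = -5858/33961/756 = -5858*756/33961 = -4428648/33961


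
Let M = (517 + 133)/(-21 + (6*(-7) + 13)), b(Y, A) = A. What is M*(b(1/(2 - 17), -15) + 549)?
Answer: -6942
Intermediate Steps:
M = -13 (M = 650/(-21 + (-42 + 13)) = 650/(-21 - 29) = 650/(-50) = 650*(-1/50) = -13)
M*(b(1/(2 - 17), -15) + 549) = -13*(-15 + 549) = -13*534 = -6942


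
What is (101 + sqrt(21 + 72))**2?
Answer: (101 + sqrt(93))**2 ≈ 12242.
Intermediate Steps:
(101 + sqrt(21 + 72))**2 = (101 + sqrt(93))**2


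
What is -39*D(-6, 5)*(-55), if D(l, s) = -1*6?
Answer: -12870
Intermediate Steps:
D(l, s) = -6
-39*D(-6, 5)*(-55) = -39*(-6)*(-55) = 234*(-55) = -12870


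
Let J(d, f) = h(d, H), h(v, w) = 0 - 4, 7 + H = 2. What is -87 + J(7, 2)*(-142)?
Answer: 481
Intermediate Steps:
H = -5 (H = -7 + 2 = -5)
h(v, w) = -4
J(d, f) = -4
-87 + J(7, 2)*(-142) = -87 - 4*(-142) = -87 + 568 = 481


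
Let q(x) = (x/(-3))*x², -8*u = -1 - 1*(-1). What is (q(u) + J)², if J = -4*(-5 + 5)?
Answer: 0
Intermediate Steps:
u = 0 (u = -(-1 - 1*(-1))/8 = -(-1 + 1)/8 = -⅛*0 = 0)
q(x) = -x³/3 (q(x) = (x*(-⅓))*x² = (-x/3)*x² = -x³/3)
J = 0 (J = -4*0 = 0)
(q(u) + J)² = (-⅓*0³ + 0)² = (-⅓*0 + 0)² = (0 + 0)² = 0² = 0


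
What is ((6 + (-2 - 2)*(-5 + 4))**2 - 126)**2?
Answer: 676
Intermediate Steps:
((6 + (-2 - 2)*(-5 + 4))**2 - 126)**2 = ((6 - 4*(-1))**2 - 126)**2 = ((6 + 4)**2 - 126)**2 = (10**2 - 126)**2 = (100 - 126)**2 = (-26)**2 = 676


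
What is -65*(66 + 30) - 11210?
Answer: -17450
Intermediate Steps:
-65*(66 + 30) - 11210 = -65*96 - 11210 = -6240 - 11210 = -17450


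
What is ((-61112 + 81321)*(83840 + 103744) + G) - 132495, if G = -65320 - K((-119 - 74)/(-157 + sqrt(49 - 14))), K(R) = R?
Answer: 93303975719673/24614 - 193*sqrt(35)/24614 ≈ 3.7907e+9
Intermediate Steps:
G = -65320 + 193/(-157 + sqrt(35)) (G = -65320 - (-119 - 74)/(-157 + sqrt(49 - 14)) = -65320 - (-193)/(-157 + sqrt(35)) = -65320 + 193/(-157 + sqrt(35)) ≈ -65321.)
((-61112 + 81321)*(83840 + 103744) + G) - 132495 = ((-61112 + 81321)*(83840 + 103744) + (-1607816781/24614 - 193*sqrt(35)/24614)) - 132495 = (20209*187584 + (-1607816781/24614 - 193*sqrt(35)/24614)) - 132495 = (3790885056 + (-1607816781/24614 - 193*sqrt(35)/24614)) - 132495 = (93307236951603/24614 - 193*sqrt(35)/24614) - 132495 = 93303975719673/24614 - 193*sqrt(35)/24614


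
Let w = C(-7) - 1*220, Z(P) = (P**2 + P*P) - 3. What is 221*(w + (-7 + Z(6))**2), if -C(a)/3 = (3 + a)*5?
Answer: 814164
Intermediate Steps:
C(a) = -45 - 15*a (C(a) = -3*(3 + a)*5 = -3*(15 + 5*a) = -45 - 15*a)
Z(P) = -3 + 2*P**2 (Z(P) = (P**2 + P**2) - 3 = 2*P**2 - 3 = -3 + 2*P**2)
w = -160 (w = (-45 - 15*(-7)) - 1*220 = (-45 + 105) - 220 = 60 - 220 = -160)
221*(w + (-7 + Z(6))**2) = 221*(-160 + (-7 + (-3 + 2*6**2))**2) = 221*(-160 + (-7 + (-3 + 2*36))**2) = 221*(-160 + (-7 + (-3 + 72))**2) = 221*(-160 + (-7 + 69)**2) = 221*(-160 + 62**2) = 221*(-160 + 3844) = 221*3684 = 814164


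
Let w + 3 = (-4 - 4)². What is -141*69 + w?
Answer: -9668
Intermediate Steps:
w = 61 (w = -3 + (-4 - 4)² = -3 + (-8)² = -3 + 64 = 61)
-141*69 + w = -141*69 + 61 = -9729 + 61 = -9668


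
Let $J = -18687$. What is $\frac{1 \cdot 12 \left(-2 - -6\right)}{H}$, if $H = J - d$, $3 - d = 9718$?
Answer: $- \frac{12}{2243} \approx -0.00535$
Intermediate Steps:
$d = -9715$ ($d = 3 - 9718 = -9715$)
$H = -8972$ ($H = -18687 - -9715 = -18687 + 9715 = -8972$)
$\frac{1 \cdot 12 \left(-2 - -6\right)}{H} = \frac{1 \cdot 12 \left(-2 - -6\right)}{-8972} = 12 \left(-2 + 6\right) \left(- \frac{1}{8972}\right) = 12 \cdot 4 \left(- \frac{1}{8972}\right) = 48 \left(- \frac{1}{8972}\right) = - \frac{12}{2243}$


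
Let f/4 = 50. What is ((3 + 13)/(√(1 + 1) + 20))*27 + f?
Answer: 44120/199 - 216*√2/199 ≈ 220.17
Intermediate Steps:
f = 200 (f = 4*50 = 200)
((3 + 13)/(√(1 + 1) + 20))*27 + f = ((3 + 13)/(√(1 + 1) + 20))*27 + 200 = (16/(√2 + 20))*27 + 200 = (16/(20 + √2))*27 + 200 = 432/(20 + √2) + 200 = 200 + 432/(20 + √2)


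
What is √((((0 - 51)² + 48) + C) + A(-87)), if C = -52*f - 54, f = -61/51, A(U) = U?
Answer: 2*√1671270/51 ≈ 50.697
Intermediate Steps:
f = -61/51 (f = -61*1/51 = -61/51 ≈ -1.1961)
C = 418/51 (C = -52*(-61/51) - 54 = 3172/51 - 54 = 418/51 ≈ 8.1961)
√((((0 - 51)² + 48) + C) + A(-87)) = √((((0 - 51)² + 48) + 418/51) - 87) = √((((-51)² + 48) + 418/51) - 87) = √(((2601 + 48) + 418/51) - 87) = √((2649 + 418/51) - 87) = √(135517/51 - 87) = √(131080/51) = 2*√1671270/51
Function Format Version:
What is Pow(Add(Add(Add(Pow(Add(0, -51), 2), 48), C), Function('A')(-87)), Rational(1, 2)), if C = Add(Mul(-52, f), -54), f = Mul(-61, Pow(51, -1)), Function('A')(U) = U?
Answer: Mul(Rational(2, 51), Pow(1671270, Rational(1, 2))) ≈ 50.697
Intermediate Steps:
f = Rational(-61, 51) (f = Mul(-61, Rational(1, 51)) = Rational(-61, 51) ≈ -1.1961)
C = Rational(418, 51) (C = Add(Mul(-52, Rational(-61, 51)), -54) = Add(Rational(3172, 51), -54) = Rational(418, 51) ≈ 8.1961)
Pow(Add(Add(Add(Pow(Add(0, -51), 2), 48), C), Function('A')(-87)), Rational(1, 2)) = Pow(Add(Add(Add(Pow(Add(0, -51), 2), 48), Rational(418, 51)), -87), Rational(1, 2)) = Pow(Add(Add(Add(Pow(-51, 2), 48), Rational(418, 51)), -87), Rational(1, 2)) = Pow(Add(Add(Add(2601, 48), Rational(418, 51)), -87), Rational(1, 2)) = Pow(Add(Add(2649, Rational(418, 51)), -87), Rational(1, 2)) = Pow(Add(Rational(135517, 51), -87), Rational(1, 2)) = Pow(Rational(131080, 51), Rational(1, 2)) = Mul(Rational(2, 51), Pow(1671270, Rational(1, 2)))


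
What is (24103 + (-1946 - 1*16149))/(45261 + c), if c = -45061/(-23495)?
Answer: 17644745/132931532 ≈ 0.13274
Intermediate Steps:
c = 45061/23495 (c = -45061*(-1/23495) = 45061/23495 ≈ 1.9179)
(24103 + (-1946 - 1*16149))/(45261 + c) = (24103 + (-1946 - 1*16149))/(45261 + 45061/23495) = (24103 + (-1946 - 16149))/(1063452256/23495) = (24103 - 18095)*(23495/1063452256) = 6008*(23495/1063452256) = 17644745/132931532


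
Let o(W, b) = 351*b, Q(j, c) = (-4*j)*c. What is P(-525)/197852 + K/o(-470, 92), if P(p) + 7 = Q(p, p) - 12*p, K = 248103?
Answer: 63374807/29578874 ≈ 2.1426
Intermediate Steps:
Q(j, c) = -4*c*j
P(p) = -7 - 12*p - 4*p² (P(p) = -7 + (-4*p*p - 12*p) = -7 + (-4*p² - 12*p) = -7 + (-12*p - 4*p²) = -7 - 12*p - 4*p²)
P(-525)/197852 + K/o(-470, 92) = (-7 - 12*(-525) - 4*(-525)²)/197852 + 248103/((351*92)) = (-7 + 6300 - 4*275625)*(1/197852) + 248103/32292 = (-7 + 6300 - 1102500)*(1/197852) + 248103*(1/32292) = -1096207*1/197852 + 9189/1196 = -1096207/197852 + 9189/1196 = 63374807/29578874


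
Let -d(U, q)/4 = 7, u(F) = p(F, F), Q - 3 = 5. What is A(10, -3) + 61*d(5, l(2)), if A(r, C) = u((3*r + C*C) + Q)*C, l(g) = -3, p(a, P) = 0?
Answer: -1708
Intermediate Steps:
Q = 8 (Q = 3 + 5 = 8)
u(F) = 0
d(U, q) = -28 (d(U, q) = -4*7 = -28)
A(r, C) = 0 (A(r, C) = 0*C = 0)
A(10, -3) + 61*d(5, l(2)) = 0 + 61*(-28) = 0 - 1708 = -1708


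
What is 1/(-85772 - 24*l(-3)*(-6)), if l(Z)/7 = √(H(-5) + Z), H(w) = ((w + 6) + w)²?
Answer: -21443/1835906788 - 63*√13/458976697 ≈ -1.2175e-5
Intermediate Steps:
H(w) = (6 + 2*w)² (H(w) = ((6 + w) + w)² = (6 + 2*w)²)
l(Z) = 7*√(16 + Z) (l(Z) = 7*√(4*(3 - 5)² + Z) = 7*√(4*(-2)² + Z) = 7*√(4*4 + Z) = 7*√(16 + Z))
1/(-85772 - 24*l(-3)*(-6)) = 1/(-85772 - 168*√(16 - 3)*(-6)) = 1/(-85772 - 168*√13*(-6)) = 1/(-85772 + 1008*√13)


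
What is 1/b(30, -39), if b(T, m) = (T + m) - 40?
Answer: -1/49 ≈ -0.020408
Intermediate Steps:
b(T, m) = -40 + T + m
1/b(30, -39) = 1/(-40 + 30 - 39) = 1/(-49) = -1/49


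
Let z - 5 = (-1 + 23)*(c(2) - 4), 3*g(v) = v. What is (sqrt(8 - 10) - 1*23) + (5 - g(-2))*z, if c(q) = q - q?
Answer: -1480/3 + I*sqrt(2) ≈ -493.33 + 1.4142*I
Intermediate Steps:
g(v) = v/3
c(q) = 0
z = -83 (z = 5 + (-1 + 23)*(0 - 4) = 5 + 22*(-4) = 5 - 88 = -83)
(sqrt(8 - 10) - 1*23) + (5 - g(-2))*z = (sqrt(8 - 10) - 1*23) + (5 - (-2)/3)*(-83) = (sqrt(-2) - 23) + (5 - 1*(-2/3))*(-83) = (I*sqrt(2) - 23) + (5 + 2/3)*(-83) = (-23 + I*sqrt(2)) + (17/3)*(-83) = (-23 + I*sqrt(2)) - 1411/3 = -1480/3 + I*sqrt(2)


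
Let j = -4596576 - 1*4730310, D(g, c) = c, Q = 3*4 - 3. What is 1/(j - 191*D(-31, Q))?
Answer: -1/9328605 ≈ -1.0720e-7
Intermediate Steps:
Q = 9 (Q = 12 - 3 = 9)
j = -9326886 (j = -4596576 - 4730310 = -9326886)
1/(j - 191*D(-31, Q)) = 1/(-9326886 - 191*9) = 1/(-9326886 - 1719) = 1/(-9328605) = -1/9328605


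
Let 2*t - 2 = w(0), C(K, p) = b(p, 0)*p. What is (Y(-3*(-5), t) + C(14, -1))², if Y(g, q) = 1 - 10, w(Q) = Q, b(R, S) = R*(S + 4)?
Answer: 25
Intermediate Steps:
b(R, S) = R*(4 + S)
C(K, p) = 4*p² (C(K, p) = (p*(4 + 0))*p = (p*4)*p = (4*p)*p = 4*p²)
t = 1 (t = 1 + (½)*0 = 1 + 0 = 1)
Y(g, q) = -9
(Y(-3*(-5), t) + C(14, -1))² = (-9 + 4*(-1)²)² = (-9 + 4*1)² = (-9 + 4)² = (-5)² = 25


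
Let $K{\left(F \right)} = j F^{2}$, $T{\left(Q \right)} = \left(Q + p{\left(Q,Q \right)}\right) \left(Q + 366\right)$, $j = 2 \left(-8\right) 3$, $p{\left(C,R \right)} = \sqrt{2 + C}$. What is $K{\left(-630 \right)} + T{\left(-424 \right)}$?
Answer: $-19026608 - 58 i \sqrt{422} \approx -1.9027 \cdot 10^{7} - 1191.5 i$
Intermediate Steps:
$j = -48$ ($j = \left(-16\right) 3 = -48$)
$T{\left(Q \right)} = \left(366 + Q\right) \left(Q + \sqrt{2 + Q}\right)$ ($T{\left(Q \right)} = \left(Q + \sqrt{2 + Q}\right) \left(Q + 366\right) = \left(Q + \sqrt{2 + Q}\right) \left(366 + Q\right) = \left(366 + Q\right) \left(Q + \sqrt{2 + Q}\right)$)
$K{\left(F \right)} = - 48 F^{2}$
$K{\left(-630 \right)} + T{\left(-424 \right)} = - 48 \left(-630\right)^{2} + \left(\left(-424\right)^{2} + 366 \left(-424\right) + 366 \sqrt{2 - 424} - 424 \sqrt{2 - 424}\right) = \left(-48\right) 396900 + \left(179776 - 155184 + 366 \sqrt{-422} - 424 \sqrt{-422}\right) = -19051200 + \left(179776 - 155184 + 366 i \sqrt{422} - 424 i \sqrt{422}\right) = -19051200 + \left(24592 - 58 i \sqrt{422}\right) = -19026608 - 58 i \sqrt{422}$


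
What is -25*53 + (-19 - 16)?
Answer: -1360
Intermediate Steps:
-25*53 + (-19 - 16) = -1325 - 35 = -1360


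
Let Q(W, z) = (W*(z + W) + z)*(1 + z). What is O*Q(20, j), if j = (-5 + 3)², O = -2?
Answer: -4840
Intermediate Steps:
j = 4 (j = (-2)² = 4)
Q(W, z) = (1 + z)*(z + W*(W + z)) (Q(W, z) = (W*(W + z) + z)*(1 + z) = (z + W*(W + z))*(1 + z) = (1 + z)*(z + W*(W + z)))
O*Q(20, j) = -2*(4 + 20² + 4² + 20*4 + 20*4² + 4*20²) = -2*(4 + 400 + 16 + 80 + 20*16 + 4*400) = -2*(4 + 400 + 16 + 80 + 320 + 1600) = -2*2420 = -4840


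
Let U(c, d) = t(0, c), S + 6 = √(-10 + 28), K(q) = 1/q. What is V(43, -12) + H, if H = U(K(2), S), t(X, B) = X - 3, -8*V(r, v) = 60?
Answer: -21/2 ≈ -10.500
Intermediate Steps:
V(r, v) = -15/2 (V(r, v) = -⅛*60 = -15/2)
K(q) = 1/q
t(X, B) = -3 + X
S = -6 + 3*√2 (S = -6 + √(-10 + 28) = -6 + √18 = -6 + 3*√2 ≈ -1.7574)
U(c, d) = -3 (U(c, d) = -3 + 0 = -3)
H = -3
V(43, -12) + H = -15/2 - 3 = -21/2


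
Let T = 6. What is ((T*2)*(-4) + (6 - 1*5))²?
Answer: 2209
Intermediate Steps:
((T*2)*(-4) + (6 - 1*5))² = ((6*2)*(-4) + (6 - 1*5))² = (12*(-4) + (6 - 5))² = (-48 + 1)² = (-47)² = 2209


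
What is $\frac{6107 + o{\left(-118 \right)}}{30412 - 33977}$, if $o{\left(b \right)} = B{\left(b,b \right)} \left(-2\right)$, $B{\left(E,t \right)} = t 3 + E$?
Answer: $- \frac{7051}{3565} \approx -1.9778$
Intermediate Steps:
$B{\left(E,t \right)} = E + 3 t$ ($B{\left(E,t \right)} = 3 t + E = E + 3 t$)
$o{\left(b \right)} = - 8 b$ ($o{\left(b \right)} = \left(b + 3 b\right) \left(-2\right) = 4 b \left(-2\right) = - 8 b$)
$\frac{6107 + o{\left(-118 \right)}}{30412 - 33977} = \frac{6107 - -944}{30412 - 33977} = \frac{6107 + 944}{-3565} = 7051 \left(- \frac{1}{3565}\right) = - \frac{7051}{3565}$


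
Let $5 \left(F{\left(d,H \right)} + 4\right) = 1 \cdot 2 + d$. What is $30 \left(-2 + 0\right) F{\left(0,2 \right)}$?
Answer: $216$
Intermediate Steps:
$F{\left(d,H \right)} = - \frac{18}{5} + \frac{d}{5}$ ($F{\left(d,H \right)} = -4 + \frac{1 \cdot 2 + d}{5} = -4 + \frac{2 + d}{5} = -4 + \left(\frac{2}{5} + \frac{d}{5}\right) = - \frac{18}{5} + \frac{d}{5}$)
$30 \left(-2 + 0\right) F{\left(0,2 \right)} = 30 \left(-2 + 0\right) \left(- \frac{18}{5} + \frac{1}{5} \cdot 0\right) = 30 \left(-2\right) \left(- \frac{18}{5} + 0\right) = \left(-60\right) \left(- \frac{18}{5}\right) = 216$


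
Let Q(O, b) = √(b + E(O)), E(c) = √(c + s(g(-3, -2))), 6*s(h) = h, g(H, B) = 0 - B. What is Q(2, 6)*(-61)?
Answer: -61*√(54 + 3*√21)/3 ≈ -167.36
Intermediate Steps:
g(H, B) = -B
s(h) = h/6
E(c) = √(⅓ + c) (E(c) = √(c + (-1*(-2))/6) = √(c + (⅙)*2) = √(c + ⅓) = √(⅓ + c))
Q(O, b) = √(b + √(3 + 9*O)/3)
Q(2, 6)*(-61) = √(6 + √(⅓ + 2))*(-61) = √(6 + √(7/3))*(-61) = √(6 + √21/3)*(-61) = -61*√(6 + √21/3)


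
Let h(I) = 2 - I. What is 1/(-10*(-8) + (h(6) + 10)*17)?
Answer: 1/182 ≈ 0.0054945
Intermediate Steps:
1/(-10*(-8) + (h(6) + 10)*17) = 1/(-10*(-8) + ((2 - 1*6) + 10)*17) = 1/(80 + ((2 - 6) + 10)*17) = 1/(80 + (-4 + 10)*17) = 1/(80 + 6*17) = 1/(80 + 102) = 1/182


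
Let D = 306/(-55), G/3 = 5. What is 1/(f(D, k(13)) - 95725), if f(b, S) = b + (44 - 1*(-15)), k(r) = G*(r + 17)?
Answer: -55/5261936 ≈ -1.0452e-5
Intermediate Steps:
G = 15 (G = 3*5 = 15)
D = -306/55 (D = 306*(-1/55) = -306/55 ≈ -5.5636)
k(r) = 255 + 15*r (k(r) = 15*(r + 17) = 15*(17 + r) = 255 + 15*r)
f(b, S) = 59 + b (f(b, S) = b + (44 + 15) = b + 59 = 59 + b)
1/(f(D, k(13)) - 95725) = 1/((59 - 306/55) - 95725) = 1/(2939/55 - 95725) = 1/(-5261936/55) = -55/5261936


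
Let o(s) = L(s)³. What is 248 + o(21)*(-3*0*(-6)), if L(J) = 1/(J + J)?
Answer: 248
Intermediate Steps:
L(J) = 1/(2*J)
o(s) = 1/(8*s³) (o(s) = (1/(2*s))³ = 1/(8*s³))
248 + o(21)*(-3*0*(-6)) = 248 + ((⅛)/21³)*(-3*0*(-6)) = 248 + ((⅛)*(1/9261))*(0*(-6)) = 248 + (1/74088)*0 = 248 + 0 = 248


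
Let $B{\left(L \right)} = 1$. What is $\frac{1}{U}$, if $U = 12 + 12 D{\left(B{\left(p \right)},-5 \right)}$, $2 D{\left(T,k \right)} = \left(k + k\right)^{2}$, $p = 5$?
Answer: $\frac{1}{612} \approx 0.001634$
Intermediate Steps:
$D{\left(T,k \right)} = 2 k^{2}$ ($D{\left(T,k \right)} = \frac{\left(k + k\right)^{2}}{2} = \frac{\left(2 k\right)^{2}}{2} = \frac{4 k^{2}}{2} = 2 k^{2}$)
$U = 612$ ($U = 12 + 12 \cdot 2 \left(-5\right)^{2} = 12 + 12 \cdot 2 \cdot 25 = 12 + 12 \cdot 50 = 12 + 600 = 612$)
$\frac{1}{U} = \frac{1}{612}$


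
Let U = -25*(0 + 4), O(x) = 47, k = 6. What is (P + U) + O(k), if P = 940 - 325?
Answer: 562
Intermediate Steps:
P = 615
U = -100 (U = -25*4 = -100)
(P + U) + O(k) = (615 - 100) + 47 = 515 + 47 = 562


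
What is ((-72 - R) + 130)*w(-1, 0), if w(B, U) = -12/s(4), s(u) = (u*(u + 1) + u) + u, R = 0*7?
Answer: -174/7 ≈ -24.857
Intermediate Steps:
R = 0
s(u) = 2*u + u*(1 + u) (s(u) = (u*(1 + u) + u) + u = (u + u*(1 + u)) + u = 2*u + u*(1 + u))
w(B, U) = -3/7 (w(B, U) = -12*1/(4*(3 + 4)) = -12/(4*7) = -12/28 = -12*1/28 = -3/7)
((-72 - R) + 130)*w(-1, 0) = ((-72 - 1*0) + 130)*(-3/7) = ((-72 + 0) + 130)*(-3/7) = (-72 + 130)*(-3/7) = 58*(-3/7) = -174/7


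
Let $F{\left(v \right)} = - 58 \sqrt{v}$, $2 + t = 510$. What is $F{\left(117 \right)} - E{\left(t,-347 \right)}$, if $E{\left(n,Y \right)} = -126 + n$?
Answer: $-382 - 174 \sqrt{13} \approx -1009.4$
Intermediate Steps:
$t = 508$ ($t = -2 + 510 = 508$)
$F{\left(117 \right)} - E{\left(t,-347 \right)} = - 58 \sqrt{117} - \left(-126 + 508\right) = - 58 \cdot 3 \sqrt{13} - 382 = - 174 \sqrt{13} - 382 = -382 - 174 \sqrt{13}$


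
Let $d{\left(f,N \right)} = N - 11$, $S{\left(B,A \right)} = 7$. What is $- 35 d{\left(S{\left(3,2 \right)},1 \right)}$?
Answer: $350$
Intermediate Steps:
$d{\left(f,N \right)} = -11 + N$
$- 35 d{\left(S{\left(3,2 \right)},1 \right)} = - 35 \left(-11 + 1\right) = \left(-35\right) \left(-10\right) = 350$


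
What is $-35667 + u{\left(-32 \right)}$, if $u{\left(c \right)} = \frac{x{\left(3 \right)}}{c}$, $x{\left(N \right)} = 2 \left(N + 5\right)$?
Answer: $- \frac{71335}{2} \approx -35668.0$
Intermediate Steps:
$x{\left(N \right)} = 10 + 2 N$ ($x{\left(N \right)} = 2 \left(5 + N\right) = 10 + 2 N$)
$u{\left(c \right)} = \frac{16}{c}$ ($u{\left(c \right)} = \frac{10 + 2 \cdot 3}{c} = \frac{10 + 6}{c} = \frac{16}{c}$)
$-35667 + u{\left(-32 \right)} = -35667 + \frac{16}{-32} = -35667 + 16 \left(- \frac{1}{32}\right) = -35667 - \frac{1}{2} = - \frac{71335}{2}$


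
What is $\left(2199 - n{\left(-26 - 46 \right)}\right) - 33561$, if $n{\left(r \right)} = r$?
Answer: $-31290$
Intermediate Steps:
$\left(2199 - n{\left(-26 - 46 \right)}\right) - 33561 = \left(2199 - \left(-26 - 46\right)\right) - 33561 = \left(2199 - -72\right) - 33561 = \left(2199 + 72\right) - 33561 = 2271 - 33561 = -31290$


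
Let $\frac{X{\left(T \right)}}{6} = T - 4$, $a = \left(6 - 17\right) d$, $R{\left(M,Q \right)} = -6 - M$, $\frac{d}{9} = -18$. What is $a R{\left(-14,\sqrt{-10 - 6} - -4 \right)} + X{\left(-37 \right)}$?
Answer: $14010$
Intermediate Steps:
$d = -162$ ($d = 9 \left(-18\right) = -162$)
$a = 1782$ ($a = \left(6 - 17\right) \left(-162\right) = \left(-11\right) \left(-162\right) = 1782$)
$X{\left(T \right)} = -24 + 6 T$ ($X{\left(T \right)} = 6 \left(T - 4\right) = 6 \left(-4 + T\right) = -24 + 6 T$)
$a R{\left(-14,\sqrt{-10 - 6} - -4 \right)} + X{\left(-37 \right)} = 1782 \left(-6 - -14\right) + \left(-24 + 6 \left(-37\right)\right) = 1782 \left(-6 + 14\right) - 246 = 1782 \cdot 8 - 246 = 14256 - 246 = 14010$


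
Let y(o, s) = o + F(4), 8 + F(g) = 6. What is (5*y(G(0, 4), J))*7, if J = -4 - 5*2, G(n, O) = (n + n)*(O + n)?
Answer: -70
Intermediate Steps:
F(g) = -2 (F(g) = -8 + 6 = -2)
G(n, O) = 2*n*(O + n) (G(n, O) = (2*n)*(O + n) = 2*n*(O + n))
J = -14 (J = -4 - 10 = -14)
y(o, s) = -2 + o (y(o, s) = o - 2 = -2 + o)
(5*y(G(0, 4), J))*7 = (5*(-2 + 2*0*(4 + 0)))*7 = (5*(-2 + 2*0*4))*7 = (5*(-2 + 0))*7 = (5*(-2))*7 = -10*7 = -70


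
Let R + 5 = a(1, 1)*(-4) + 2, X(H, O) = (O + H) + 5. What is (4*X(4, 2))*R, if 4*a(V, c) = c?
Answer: -176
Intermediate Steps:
X(H, O) = 5 + H + O (X(H, O) = (H + O) + 5 = 5 + H + O)
a(V, c) = c/4
R = -4 (R = -5 + (((¼)*1)*(-4) + 2) = -5 + ((¼)*(-4) + 2) = -5 + (-1 + 2) = -5 + 1 = -4)
(4*X(4, 2))*R = (4*(5 + 4 + 2))*(-4) = (4*11)*(-4) = 44*(-4) = -176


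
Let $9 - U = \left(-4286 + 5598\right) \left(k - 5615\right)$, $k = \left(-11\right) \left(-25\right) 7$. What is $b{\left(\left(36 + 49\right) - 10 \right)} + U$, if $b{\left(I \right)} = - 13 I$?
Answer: $4840314$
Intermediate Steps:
$k = 1925$ ($k = 275 \cdot 7 = 1925$)
$U = 4841289$ ($U = 9 - \left(-4286 + 5598\right) \left(1925 - 5615\right) = 9 - 1312 \left(-3690\right) = 9 - -4841280 = 9 + 4841280 = 4841289$)
$b{\left(\left(36 + 49\right) - 10 \right)} + U = - 13 \left(\left(36 + 49\right) - 10\right) + 4841289 = - 13 \left(85 - 10\right) + 4841289 = \left(-13\right) 75 + 4841289 = -975 + 4841289 = 4840314$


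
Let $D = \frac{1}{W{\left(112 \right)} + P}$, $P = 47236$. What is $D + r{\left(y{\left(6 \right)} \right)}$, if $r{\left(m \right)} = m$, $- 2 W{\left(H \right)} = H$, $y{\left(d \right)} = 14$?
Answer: $\frac{660521}{47180} \approx 14.0$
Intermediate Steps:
$W{\left(H \right)} = - \frac{H}{2}$
$D = \frac{1}{47180}$ ($D = \frac{1}{\left(- \frac{1}{2}\right) 112 + 47236} = \frac{1}{-56 + 47236} = \frac{1}{47180} \approx 2.1195 \cdot 10^{-5}$)
$D + r{\left(y{\left(6 \right)} \right)} = \frac{1}{47180} + 14 = \frac{660521}{47180}$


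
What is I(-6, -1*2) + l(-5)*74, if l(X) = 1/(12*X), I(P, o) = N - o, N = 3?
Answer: 113/30 ≈ 3.7667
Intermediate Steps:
I(P, o) = 3 - o
l(X) = 1/(12*X)
I(-6, -1*2) + l(-5)*74 = (3 - (-1)*2) + ((1/12)/(-5))*74 = (3 - 1*(-2)) + ((1/12)*(-1/5))*74 = (3 + 2) - 1/60*74 = 5 - 37/30 = 113/30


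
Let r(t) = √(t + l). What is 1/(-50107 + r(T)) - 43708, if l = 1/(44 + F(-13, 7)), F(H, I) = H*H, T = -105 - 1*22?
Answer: -23374232683720187/534781565687 - 5*I*√230466/534781565687 ≈ -43708.0 - 4.4885e-9*I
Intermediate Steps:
T = -127 (T = -105 - 22 = -127)
F(H, I) = H²
l = 1/213 (l = 1/(44 + (-13)²) = 1/(44 + 169) = 1/213 ≈ 0.0046948)
r(t) = √(1/213 + t) (r(t) = √(t + 1/213) = √(1/213 + t))
1/(-50107 + r(T)) - 43708 = 1/(-50107 + √(213 + 45369*(-127))/213) - 43708 = 1/(-50107 + √(213 - 5761863)/213) - 43708 = 1/(-50107 + √(-5761650)/213) - 43708 = 1/(-50107 + (5*I*√230466)/213) - 43708 = 1/(-50107 + 5*I*√230466/213) - 43708 = -43708 + 1/(-50107 + 5*I*√230466/213)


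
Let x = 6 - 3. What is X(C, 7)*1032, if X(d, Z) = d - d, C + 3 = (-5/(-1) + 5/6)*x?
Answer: 0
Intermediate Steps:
x = 3
C = 29/2 (C = -3 + (-5/(-1) + 5/6)*3 = -3 + (-5*(-1) + 5*(⅙))*3 = -3 + (5 + ⅚)*3 = -3 + (35/6)*3 = -3 + 35/2 = 29/2 ≈ 14.500)
X(d, Z) = 0
X(C, 7)*1032 = 0*1032 = 0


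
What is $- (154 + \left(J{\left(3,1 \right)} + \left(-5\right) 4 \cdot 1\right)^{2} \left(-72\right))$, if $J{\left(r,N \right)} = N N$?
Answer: $25838$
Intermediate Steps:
$J{\left(r,N \right)} = N^{2}$
$- (154 + \left(J{\left(3,1 \right)} + \left(-5\right) 4 \cdot 1\right)^{2} \left(-72\right)) = - (154 + \left(1^{2} + \left(-5\right) 4 \cdot 1\right)^{2} \left(-72\right)) = - (154 + \left(1 - 20\right)^{2} \left(-72\right)) = - (154 + \left(-19\right)^{2} \left(-72\right)) = - (154 + 361 \left(-72\right)) = - (154 - 25992) = \left(-1\right) \left(-25838\right) = 25838$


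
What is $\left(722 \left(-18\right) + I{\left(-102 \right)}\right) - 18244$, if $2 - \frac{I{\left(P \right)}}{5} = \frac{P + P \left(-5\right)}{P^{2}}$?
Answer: $- \frac{1592740}{51} \approx -31230.0$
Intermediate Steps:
$I{\left(P \right)} = 10 + \frac{20}{P}$ ($I{\left(P \right)} = 10 - 5 \frac{P + P \left(-5\right)}{P^{2}} = 10 - 5 \frac{P - 5 P}{P^{2}} = 10 - 5 \frac{\left(-4\right) P}{P^{2}} = 10 - 5 \left(- \frac{4}{P}\right) = 10 + \frac{20}{P}$)
$\left(722 \left(-18\right) + I{\left(-102 \right)}\right) - 18244 = \left(722 \left(-18\right) + \left(10 + \frac{20}{-102}\right)\right) - 18244 = \left(-12996 + \left(10 + 20 \left(- \frac{1}{102}\right)\right)\right) - 18244 = \left(-12996 + \left(10 - \frac{10}{51}\right)\right) - 18244 = \left(-12996 + \frac{500}{51}\right) - 18244 = - \frac{662296}{51} - 18244 = - \frac{1592740}{51}$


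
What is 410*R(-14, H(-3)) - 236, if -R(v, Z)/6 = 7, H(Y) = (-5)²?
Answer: -17456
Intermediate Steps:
H(Y) = 25
R(v, Z) = -42 (R(v, Z) = -6*7 = -42)
410*R(-14, H(-3)) - 236 = 410*(-42) - 236 = -17220 - 236 = -17456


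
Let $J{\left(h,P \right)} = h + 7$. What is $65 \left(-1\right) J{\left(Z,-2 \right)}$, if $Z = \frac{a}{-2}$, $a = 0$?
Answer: $-455$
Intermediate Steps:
$Z = 0$ ($Z = \frac{0}{-2} = 0 \left(- \frac{1}{2}\right) = 0$)
$J{\left(h,P \right)} = 7 + h$
$65 \left(-1\right) J{\left(Z,-2 \right)} = 65 \left(-1\right) \left(7 + 0\right) = \left(-65\right) 7 = -455$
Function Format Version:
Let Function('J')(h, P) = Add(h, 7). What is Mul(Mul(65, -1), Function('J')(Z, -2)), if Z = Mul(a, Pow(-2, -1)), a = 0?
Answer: -455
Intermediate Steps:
Z = 0 (Z = Mul(0, Pow(-2, -1)) = Mul(0, Rational(-1, 2)) = 0)
Function('J')(h, P) = Add(7, h)
Mul(Mul(65, -1), Function('J')(Z, -2)) = Mul(Mul(65, -1), Add(7, 0)) = Mul(-65, 7) = -455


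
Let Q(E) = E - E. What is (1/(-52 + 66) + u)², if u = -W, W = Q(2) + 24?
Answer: 112225/196 ≈ 572.58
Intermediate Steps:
Q(E) = 0
W = 24 (W = 0 + 24 = 24)
u = -24 (u = -1*24 = -24)
(1/(-52 + 66) + u)² = (1/(-52 + 66) - 24)² = (1/14 - 24)² = (-335/14)² = 112225/196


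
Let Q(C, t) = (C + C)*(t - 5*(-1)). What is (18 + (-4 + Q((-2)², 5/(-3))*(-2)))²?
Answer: 13924/9 ≈ 1547.1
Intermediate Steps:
Q(C, t) = 2*C*(5 + t) (Q(C, t) = (2*C)*(t + 5) = (2*C)*(5 + t) = 2*C*(5 + t))
(18 + (-4 + Q((-2)², 5/(-3))*(-2)))² = (18 + (-4 + (2*(-2)²*(5 + 5/(-3)))*(-2)))² = (18 + (-4 + (2*4*(5 + 5*(-⅓)))*(-2)))² = (18 + (-4 + (2*4*(5 - 5/3))*(-2)))² = (18 + (-4 + (2*4*(10/3))*(-2)))² = (18 + (-4 + (80/3)*(-2)))² = (18 + (-4 - 160/3))² = (18 - 172/3)² = (-118/3)² = 13924/9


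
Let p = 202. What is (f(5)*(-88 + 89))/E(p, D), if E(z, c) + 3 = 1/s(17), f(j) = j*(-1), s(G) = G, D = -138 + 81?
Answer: 17/10 ≈ 1.7000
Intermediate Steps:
D = -57
f(j) = -j
E(z, c) = -50/17 (E(z, c) = -3 + 1/17 = -50/17)
(f(5)*(-88 + 89))/E(p, D) = ((-1*5)*(-88 + 89))/(-50/17) = -5*1*(-17/50) = -5*(-17/50) = 17/10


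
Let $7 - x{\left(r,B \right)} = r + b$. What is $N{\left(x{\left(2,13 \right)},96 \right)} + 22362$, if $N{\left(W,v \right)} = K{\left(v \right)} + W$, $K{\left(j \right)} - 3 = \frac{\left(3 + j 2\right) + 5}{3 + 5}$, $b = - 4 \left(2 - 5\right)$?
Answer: $22383$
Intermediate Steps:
$b = 12$ ($b = \left(-4\right) \left(-3\right) = 12$)
$K{\left(j \right)} = 4 + \frac{j}{4}$ ($K{\left(j \right)} = 3 + \frac{\left(3 + j 2\right) + 5}{3 + 5} = 3 + \frac{\left(3 + 2 j\right) + 5}{8} = 3 + \left(8 + 2 j\right) \frac{1}{8} = 3 + \left(1 + \frac{j}{4}\right) = 4 + \frac{j}{4}$)
$x{\left(r,B \right)} = -5 - r$ ($x{\left(r,B \right)} = 7 - \left(r + 12\right) = 7 - \left(12 + r\right) = -5 - r$)
$N{\left(W,v \right)} = 4 + W + \frac{v}{4}$ ($N{\left(W,v \right)} = \left(4 + \frac{v}{4}\right) + W = 4 + W + \frac{v}{4}$)
$N{\left(x{\left(2,13 \right)},96 \right)} + 22362 = \left(4 - 7 + \frac{1}{4} \cdot 96\right) + 22362 = \left(4 - 7 + 24\right) + 22362 = 21 + 22362 = 22383$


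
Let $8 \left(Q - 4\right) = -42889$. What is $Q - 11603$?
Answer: $- \frac{135681}{8} \approx -16960.0$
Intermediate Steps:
$Q = - \frac{42857}{8}$ ($Q = 4 + \frac{1}{8} \left(-42889\right) = 4 - \frac{42889}{8} = - \frac{42857}{8} \approx -5357.1$)
$Q - 11603 = - \frac{42857}{8} - 11603 = - \frac{135681}{8}$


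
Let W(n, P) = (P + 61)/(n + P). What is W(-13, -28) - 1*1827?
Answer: -74940/41 ≈ -1827.8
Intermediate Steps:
W(n, P) = (61 + P)/(P + n)
W(-13, -28) - 1*1827 = (61 - 28)/(-28 - 13) - 1*1827 = 33/(-41) - 1827 = -1/41*33 - 1827 = -33/41 - 1827 = -74940/41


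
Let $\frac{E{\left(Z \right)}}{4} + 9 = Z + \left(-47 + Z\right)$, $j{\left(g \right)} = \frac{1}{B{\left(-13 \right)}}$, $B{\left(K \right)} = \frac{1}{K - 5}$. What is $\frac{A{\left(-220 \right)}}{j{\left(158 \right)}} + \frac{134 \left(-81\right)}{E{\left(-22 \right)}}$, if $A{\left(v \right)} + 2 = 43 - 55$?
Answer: $\frac{50243}{1800} \approx 27.913$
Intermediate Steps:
$B{\left(K \right)} = \frac{1}{-5 + K}$
$A{\left(v \right)} = -14$ ($A{\left(v \right)} = -2 + \left(43 - 55\right) = -2 - 12 = -14$)
$j{\left(g \right)} = -18$ ($j{\left(g \right)} = \frac{1}{\frac{1}{-5 - 13}} = \frac{1}{\frac{1}{-18}} = \frac{1}{- \frac{1}{18}} = -18$)
$E{\left(Z \right)} = -224 + 8 Z$ ($E{\left(Z \right)} = -36 + 4 \left(Z + \left(-47 + Z\right)\right) = -36 + 4 \left(-47 + 2 Z\right) = -36 + \left(-188 + 8 Z\right) = -224 + 8 Z$)
$\frac{A{\left(-220 \right)}}{j{\left(158 \right)}} + \frac{134 \left(-81\right)}{E{\left(-22 \right)}} = - \frac{14}{-18} + \frac{134 \left(-81\right)}{-224 + 8 \left(-22\right)} = \left(-14\right) \left(- \frac{1}{18}\right) - \frac{10854}{-224 - 176} = \frac{7}{9} - \frac{10854}{-400} = \frac{7}{9} - - \frac{5427}{200} = \frac{7}{9} + \frac{5427}{200} = \frac{50243}{1800}$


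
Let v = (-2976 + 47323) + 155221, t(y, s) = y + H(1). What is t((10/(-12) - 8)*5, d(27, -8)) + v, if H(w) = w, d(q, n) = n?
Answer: 1197149/6 ≈ 1.9952e+5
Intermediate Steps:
t(y, s) = 1 + y (t(y, s) = y + 1 = 1 + y)
v = 199568 (v = 44347 + 155221 = 199568)
t((10/(-12) - 8)*5, d(27, -8)) + v = (1 + (10/(-12) - 8)*5) + 199568 = (1 + (10*(-1/12) - 8)*5) + 199568 = (1 + (-5/6 - 8)*5) + 199568 = (1 - 53/6*5) + 199568 = (1 - 265/6) + 199568 = -259/6 + 199568 = 1197149/6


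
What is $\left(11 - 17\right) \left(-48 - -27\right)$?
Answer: $126$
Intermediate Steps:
$\left(11 - 17\right) \left(-48 - -27\right) = - 6 \left(-48 + 27\right) = \left(-6\right) \left(-21\right) = 126$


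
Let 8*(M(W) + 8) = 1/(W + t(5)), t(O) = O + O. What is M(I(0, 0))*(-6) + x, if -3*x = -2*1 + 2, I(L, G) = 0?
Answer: 1917/40 ≈ 47.925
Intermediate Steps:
t(O) = 2*O
x = 0 (x = -(-2*1 + 2)/3 = -(-2 + 2)/3 = -1/3*0 = 0)
M(W) = -8 + 1/(8*(10 + W)) (M(W) = -8 + 1/(8*(W + 2*5)) = -8 + 1/(8*(W + 10)) = -8 + 1/(8*(10 + W)))
M(I(0, 0))*(-6) + x = ((-639 - 64*0)/(8*(10 + 0)))*(-6) + 0 = ((1/8)*(-639 + 0)/10)*(-6) + 0 = ((1/8)*(1/10)*(-639))*(-6) + 0 = -639/80*(-6) + 0 = 1917/40 + 0 = 1917/40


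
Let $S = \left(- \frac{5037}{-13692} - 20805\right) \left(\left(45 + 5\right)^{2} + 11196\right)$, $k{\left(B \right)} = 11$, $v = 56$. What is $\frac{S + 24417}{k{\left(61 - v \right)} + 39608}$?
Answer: $- \frac{325088955787}{45205279} \approx -7191.4$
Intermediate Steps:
$S = - \frac{325116815584}{1141}$ ($S = \left(\left(-5037\right) \left(- \frac{1}{13692}\right) - 20805\right) \left(50^{2} + 11196\right) = \left(\frac{1679}{4564} - 20805\right) \left(2500 + 11196\right) = \left(- \frac{94952341}{4564}\right) 13696 = - \frac{325116815584}{1141} \approx -2.8494 \cdot 10^{8}$)
$\frac{S + 24417}{k{\left(61 - v \right)} + 39608} = \frac{- \frac{325116815584}{1141} + 24417}{11 + 39608} = - \frac{325088955787}{1141 \cdot 39619} = \left(- \frac{325088955787}{1141}\right) \frac{1}{39619} = - \frac{325088955787}{45205279}$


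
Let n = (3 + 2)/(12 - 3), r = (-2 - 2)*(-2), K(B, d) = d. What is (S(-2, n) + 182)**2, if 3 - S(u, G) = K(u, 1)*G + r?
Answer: 2521744/81 ≈ 31133.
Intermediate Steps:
r = 8 (r = -4*(-2) = 8)
n = 5/9 ≈ 0.55556
S(u, G) = -5 - G (S(u, G) = 3 - (1*G + 8) = 3 - (G + 8) = 3 - (8 + G) = 3 + (-8 - G) = -5 - G)
(S(-2, n) + 182)**2 = ((-5 - 1*5/9) + 182)**2 = ((-5 - 5/9) + 182)**2 = (-50/9 + 182)**2 = (1588/9)**2 = 2521744/81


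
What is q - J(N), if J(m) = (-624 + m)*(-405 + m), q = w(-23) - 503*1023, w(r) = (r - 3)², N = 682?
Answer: -529959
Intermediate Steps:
w(r) = (-3 + r)²
q = -513893 (q = (-3 - 23)² - 503*1023 = (-26)² - 514569 = 676 - 514569 = -513893)
q - J(N) = -513893 - (252720 + 682² - 1029*682) = -513893 - (252720 + 465124 - 701778) = -513893 - 1*16066 = -513893 - 16066 = -529959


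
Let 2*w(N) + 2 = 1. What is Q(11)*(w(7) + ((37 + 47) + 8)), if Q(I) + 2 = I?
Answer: 1647/2 ≈ 823.50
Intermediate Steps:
w(N) = -1/2 (w(N) = -1 + (1/2)*1 = -1 + 1/2 = -1/2)
Q(I) = -2 + I
Q(11)*(w(7) + ((37 + 47) + 8)) = (-2 + 11)*(-1/2 + ((37 + 47) + 8)) = 9*(-1/2 + (84 + 8)) = 9*(-1/2 + 92) = 9*(183/2) = 1647/2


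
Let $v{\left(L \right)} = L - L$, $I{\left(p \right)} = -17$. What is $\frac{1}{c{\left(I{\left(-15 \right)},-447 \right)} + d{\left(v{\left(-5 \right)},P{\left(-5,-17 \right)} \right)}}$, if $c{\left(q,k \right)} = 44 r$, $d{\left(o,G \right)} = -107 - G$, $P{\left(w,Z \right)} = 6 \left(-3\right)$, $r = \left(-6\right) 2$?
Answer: $- \frac{1}{617} \approx -0.0016207$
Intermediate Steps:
$r = -12$
$P{\left(w,Z \right)} = -18$
$v{\left(L \right)} = 0$
$c{\left(q,k \right)} = -528$ ($c{\left(q,k \right)} = 44 \left(-12\right) = -528$)
$\frac{1}{c{\left(I{\left(-15 \right)},-447 \right)} + d{\left(v{\left(-5 \right)},P{\left(-5,-17 \right)} \right)}} = \frac{1}{-528 - 89} = \frac{1}{-617} = - \frac{1}{617}$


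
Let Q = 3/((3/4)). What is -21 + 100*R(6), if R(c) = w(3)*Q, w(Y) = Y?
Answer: 1179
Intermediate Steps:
Q = 4 (Q = 3/((3*(1/4))) = 3/(3/4) = 3*(4/3) = 4)
R(c) = 12 (R(c) = 3*4 = 12)
-21 + 100*R(6) = -21 + 100*12 = -21 + 1200 = 1179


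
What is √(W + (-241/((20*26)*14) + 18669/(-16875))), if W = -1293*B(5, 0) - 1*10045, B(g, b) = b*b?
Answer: I*√7487287244983/27300 ≈ 100.23*I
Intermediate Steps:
B(g, b) = b²
W = -10045 (W = -1293*0² - 1*10045 = -1293*0 - 10045 = 0 - 10045 = -10045)
√(W + (-241/((20*26)*14) + 18669/(-16875))) = √(-10045 + (-241/((20*26)*14) + 18669/(-16875))) = √(-10045 + (-241/(520*14) + 18669*(-1/16875))) = √(-10045 + (-241/7280 - 6223/5625)) = √(-10045 - 9331813/8190000) = √(-82277881813/8190000) = I*√7487287244983/27300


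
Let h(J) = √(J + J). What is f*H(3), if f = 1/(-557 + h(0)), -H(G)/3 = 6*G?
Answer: 54/557 ≈ 0.096948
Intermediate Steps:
h(J) = √2*√J (h(J) = √(2*J) = √2*√J)
H(G) = -18*G
f = -1/557 (f = 1/(-557 + √2*√0) = 1/(-557 + √2*0) = 1/(-557 + 0) = 1/(-557) = -1/557 ≈ -0.0017953)
f*H(3) = -(-18)*3/557 = -1/557*(-54) = 54/557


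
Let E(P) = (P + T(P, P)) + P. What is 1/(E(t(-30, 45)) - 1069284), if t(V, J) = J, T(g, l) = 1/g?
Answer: -45/48113729 ≈ -9.3528e-7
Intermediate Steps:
E(P) = 1/P + 2*P (E(P) = (P + 1/P) + P = 1/P + 2*P)
1/(E(t(-30, 45)) - 1069284) = 1/((1/45 + 2*45) - 1069284) = 1/((1/45 + 90) - 1069284) = 1/(4051/45 - 1069284) = 1/(-48113729/45) = -45/48113729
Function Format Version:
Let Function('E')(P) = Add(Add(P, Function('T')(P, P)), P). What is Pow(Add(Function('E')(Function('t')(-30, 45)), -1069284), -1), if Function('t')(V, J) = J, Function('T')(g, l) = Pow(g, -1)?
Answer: Rational(-45, 48113729) ≈ -9.3528e-7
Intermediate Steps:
Function('E')(P) = Add(Pow(P, -1), Mul(2, P)) (Function('E')(P) = Add(Add(P, Pow(P, -1)), P) = Add(Pow(P, -1), Mul(2, P)))
Pow(Add(Function('E')(Function('t')(-30, 45)), -1069284), -1) = Pow(Add(Add(Pow(45, -1), Mul(2, 45)), -1069284), -1) = Pow(Add(Add(Rational(1, 45), 90), -1069284), -1) = Pow(Add(Rational(4051, 45), -1069284), -1) = Pow(Rational(-48113729, 45), -1) = Rational(-45, 48113729)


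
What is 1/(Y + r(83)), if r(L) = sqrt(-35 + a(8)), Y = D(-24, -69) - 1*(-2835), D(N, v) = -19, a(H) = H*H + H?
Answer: 2816/7929819 - sqrt(37)/7929819 ≈ 0.00035435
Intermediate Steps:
a(H) = H + H**2 (a(H) = H**2 + H = H + H**2)
Y = 2816 (Y = -19 - 1*(-2835) = -19 + 2835 = 2816)
r(L) = sqrt(37) (r(L) = sqrt(-35 + 8*(1 + 8)) = sqrt(-35 + 8*9) = sqrt(-35 + 72) = sqrt(37))
1/(Y + r(83)) = 1/(2816 + sqrt(37))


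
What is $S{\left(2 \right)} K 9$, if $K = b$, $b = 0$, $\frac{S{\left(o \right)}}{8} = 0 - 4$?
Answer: $0$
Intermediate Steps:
$S{\left(o \right)} = -32$ ($S{\left(o \right)} = 8 \left(0 - 4\right) = 8 \left(-4\right) = -32$)
$K = 0$
$S{\left(2 \right)} K 9 = \left(-32\right) 0 \cdot 9 = 0 \cdot 9 = 0$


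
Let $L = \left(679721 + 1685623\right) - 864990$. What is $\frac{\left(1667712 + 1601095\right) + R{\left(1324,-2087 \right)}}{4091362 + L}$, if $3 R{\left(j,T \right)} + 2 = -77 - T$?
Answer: $\frac{9808429}{16775148} \approx 0.5847$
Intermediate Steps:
$R{\left(j,T \right)} = - \frac{79}{3} - \frac{T}{3}$ ($R{\left(j,T \right)} = - \frac{2}{3} + \frac{-77 - T}{3} = - \frac{2}{3} - \left(\frac{77}{3} + \frac{T}{3}\right) = - \frac{79}{3} - \frac{T}{3}$)
$L = 1500354$ ($L = 2365344 - 864990 = 1500354$)
$\frac{\left(1667712 + 1601095\right) + R{\left(1324,-2087 \right)}}{4091362 + L} = \frac{\left(1667712 + 1601095\right) - - \frac{2008}{3}}{4091362 + 1500354} = \frac{3268807 + \left(- \frac{79}{3} + \frac{2087}{3}\right)}{5591716} = \left(3268807 + \frac{2008}{3}\right) \frac{1}{5591716} = \frac{9808429}{3} \cdot \frac{1}{5591716} = \frac{9808429}{16775148}$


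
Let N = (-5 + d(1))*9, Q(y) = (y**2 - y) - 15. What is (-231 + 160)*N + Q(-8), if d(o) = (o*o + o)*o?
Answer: 1974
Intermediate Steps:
d(o) = o*(o + o**2) (d(o) = (o**2 + o)*o = (o + o**2)*o = o*(o + o**2))
Q(y) = -15 + y**2 - y
N = -27 (N = (-5 + 1**2*(1 + 1))*9 = (-5 + 1*2)*9 = (-5 + 2)*9 = -3*9 = -27)
(-231 + 160)*N + Q(-8) = (-231 + 160)*(-27) + (-15 + (-8)**2 - 1*(-8)) = -71*(-27) + (-15 + 64 + 8) = 1917 + 57 = 1974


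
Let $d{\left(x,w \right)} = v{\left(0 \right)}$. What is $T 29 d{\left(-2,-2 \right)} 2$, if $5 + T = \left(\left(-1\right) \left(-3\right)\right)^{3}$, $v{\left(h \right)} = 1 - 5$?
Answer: $-5104$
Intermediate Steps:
$v{\left(h \right)} = -4$ ($v{\left(h \right)} = 1 - 5 = -4$)
$d{\left(x,w \right)} = -4$
$T = 22$ ($T = -5 + \left(\left(-1\right) \left(-3\right)\right)^{3} = -5 + 3^{3} = -5 + 27 = 22$)
$T 29 d{\left(-2,-2 \right)} 2 = 22 \cdot 29 \left(\left(-4\right) 2\right) = 638 \left(-8\right) = -5104$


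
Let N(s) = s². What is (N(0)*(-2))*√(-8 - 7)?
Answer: 0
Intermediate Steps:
(N(0)*(-2))*√(-8 - 7) = (0²*(-2))*√(-8 - 7) = (0*(-2))*√(-15) = 0*(I*√15) = 0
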